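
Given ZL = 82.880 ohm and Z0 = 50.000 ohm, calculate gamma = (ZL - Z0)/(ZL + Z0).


gamma = (82.880 - 50.000) / (82.880 + 50.000) = 0.2474

0.2474


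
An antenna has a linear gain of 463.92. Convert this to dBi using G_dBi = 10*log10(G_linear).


G_dBi = 10 * log10(463.92) = 26.66 dBi

26.66 dBi


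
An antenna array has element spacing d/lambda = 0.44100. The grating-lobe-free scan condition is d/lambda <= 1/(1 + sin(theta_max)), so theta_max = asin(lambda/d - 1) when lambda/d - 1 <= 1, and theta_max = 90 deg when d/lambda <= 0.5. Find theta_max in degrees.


lambda/d - 1 = 1/0.44100 - 1 = 1.267574 >= 1
d/lambda <= 0.5, so the array can scan to endfire without grating lobes: theta_max = 90 deg

90 deg


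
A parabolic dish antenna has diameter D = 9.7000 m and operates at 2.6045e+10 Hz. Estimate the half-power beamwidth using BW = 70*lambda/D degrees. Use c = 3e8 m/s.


lambda = c / f = 3.0000e+08 / 2.6045e+10 = 0.01151853 m
BW = 70 * 0.01151853 / 9.7000 = 0.08312 deg

0.08312 deg


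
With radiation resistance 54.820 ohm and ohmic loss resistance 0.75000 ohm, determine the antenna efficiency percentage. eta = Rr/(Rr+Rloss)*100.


eta = 54.820 / (54.820 + 0.75000) * 100 = 98.65%

98.65%


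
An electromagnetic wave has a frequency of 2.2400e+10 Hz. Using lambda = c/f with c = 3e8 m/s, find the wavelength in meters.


lambda = c / f = 3.0000e+08 / 2.2400e+10 = 0.01339 m

0.01339 m


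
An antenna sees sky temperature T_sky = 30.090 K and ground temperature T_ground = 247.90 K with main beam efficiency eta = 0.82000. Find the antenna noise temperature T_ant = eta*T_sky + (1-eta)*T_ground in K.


T_ant = 0.82000 * 30.090 + (1 - 0.82000) * 247.90 = 69.30 K

69.30 K


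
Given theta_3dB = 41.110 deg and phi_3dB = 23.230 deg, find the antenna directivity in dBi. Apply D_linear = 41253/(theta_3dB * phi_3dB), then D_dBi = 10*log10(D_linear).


D_linear = 41253 / (41.110 * 23.230) = 43.19752
D_dBi = 10 * log10(43.19752) = 16.35 dBi

16.35 dBi


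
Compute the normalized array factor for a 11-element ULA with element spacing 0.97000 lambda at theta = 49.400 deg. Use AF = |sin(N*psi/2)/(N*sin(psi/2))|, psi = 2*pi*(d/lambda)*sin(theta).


psi = 2*pi*0.97000*sin(49.400 deg) = 4.627523 rad
AF = |sin(11*4.627523/2) / (11*sin(4.627523/2))| = 0.03867

0.03867


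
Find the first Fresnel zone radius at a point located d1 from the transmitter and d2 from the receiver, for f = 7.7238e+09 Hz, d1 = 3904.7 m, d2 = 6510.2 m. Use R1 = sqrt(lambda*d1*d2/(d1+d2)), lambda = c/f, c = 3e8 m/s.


lambda = c / f = 3.0000e+08 / 7.7238e+09 = 0.03884099 m
R1 = sqrt(0.03884099 * 3904.7 * 6510.2 / (3904.7 + 6510.2)) = 9.737 m

9.737 m


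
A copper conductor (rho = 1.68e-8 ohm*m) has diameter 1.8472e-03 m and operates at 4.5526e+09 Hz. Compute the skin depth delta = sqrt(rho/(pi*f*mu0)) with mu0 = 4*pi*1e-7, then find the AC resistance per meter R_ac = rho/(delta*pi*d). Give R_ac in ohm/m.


delta = sqrt(1.68e-8 / (pi * 4.5526e+09 * 4*pi*1e-7)) = 9.668187e-07 m
R_ac = 1.68e-8 / (9.668187e-07 * pi * 1.8472e-03) = 2.994 ohm/m

2.994 ohm/m


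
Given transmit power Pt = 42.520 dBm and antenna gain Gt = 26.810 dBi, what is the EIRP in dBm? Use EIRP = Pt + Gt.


EIRP = Pt + Gt = 42.520 + 26.810 = 69.33 dBm

69.33 dBm


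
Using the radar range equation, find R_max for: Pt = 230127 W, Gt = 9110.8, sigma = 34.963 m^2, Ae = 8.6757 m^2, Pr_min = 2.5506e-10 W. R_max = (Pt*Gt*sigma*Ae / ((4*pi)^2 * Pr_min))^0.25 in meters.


R^4 = 230127*9110.8*34.963*8.6757 / ((4*pi)^2 * 2.5506e-10) = 1.578975e+19
R_max = 1.578975e+19^0.25 = 63037 m

63037 m


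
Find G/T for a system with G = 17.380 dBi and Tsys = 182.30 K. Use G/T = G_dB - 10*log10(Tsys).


G/T = 17.380 - 10*log10(182.30) = 17.380 - 22.60787 = -5.228 dB/K

-5.228 dB/K


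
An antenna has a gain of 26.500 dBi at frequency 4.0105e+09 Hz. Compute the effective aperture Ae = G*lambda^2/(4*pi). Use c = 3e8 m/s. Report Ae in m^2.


lambda = c / f = 3.0000e+08 / 4.0105e+09 = 0.07480364 m
G_linear = 10^(26.500/10) = 446.6836
Ae = G_linear * lambda^2 / (4*pi) = 446.6836 * 0.07480364^2 / (4*pi) = 0.1989 m^2

0.1989 m^2


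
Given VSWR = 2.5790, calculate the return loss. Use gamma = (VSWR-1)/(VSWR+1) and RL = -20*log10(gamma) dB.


gamma = (2.5790 - 1) / (2.5790 + 1) = 0.4411847
RL = -20 * log10(0.4411847) = 7.108 dB

7.108 dB


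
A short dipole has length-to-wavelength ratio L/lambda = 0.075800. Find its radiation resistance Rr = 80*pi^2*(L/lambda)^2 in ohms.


Rr = 80 * pi^2 * (0.075800)^2 = 80 * 9.869604 * 5.745640e-03 = 4.537 ohm

4.537 ohm


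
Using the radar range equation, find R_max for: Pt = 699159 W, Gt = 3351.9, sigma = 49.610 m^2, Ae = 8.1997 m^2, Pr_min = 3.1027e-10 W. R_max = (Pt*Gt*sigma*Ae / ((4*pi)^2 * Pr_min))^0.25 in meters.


R^4 = 699159*3351.9*49.610*8.1997 / ((4*pi)^2 * 3.1027e-10) = 1.945695e+19
R_max = 1.945695e+19^0.25 = 66415 m

66415 m


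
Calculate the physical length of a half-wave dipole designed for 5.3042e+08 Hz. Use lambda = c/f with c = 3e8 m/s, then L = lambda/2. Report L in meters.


lambda = c / f = 3.0000e+08 / 5.3042e+08 = 0.5655895 m
L = lambda / 2 = 0.5655895 / 2 = 0.2828 m

0.2828 m


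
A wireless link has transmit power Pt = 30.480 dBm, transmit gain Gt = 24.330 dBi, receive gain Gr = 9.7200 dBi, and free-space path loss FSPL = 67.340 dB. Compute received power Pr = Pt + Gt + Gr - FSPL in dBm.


Pr = 30.480 + 24.330 + 9.7200 - 67.340 = -2.81 dBm

-2.81 dBm


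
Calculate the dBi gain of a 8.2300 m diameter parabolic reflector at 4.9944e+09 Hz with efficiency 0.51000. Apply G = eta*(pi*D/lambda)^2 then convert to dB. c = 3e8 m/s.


lambda = c / f = 3.0000e+08 / 4.9944e+09 = 0.06006728 m
G_linear = 0.51000 * (pi * 8.2300 / 0.06006728)^2 = 94491.70
G_dBi = 10 * log10(94491.70) = 49.75 dBi

49.75 dBi


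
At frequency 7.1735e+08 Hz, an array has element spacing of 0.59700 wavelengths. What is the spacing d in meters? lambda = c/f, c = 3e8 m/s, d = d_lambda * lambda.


lambda = c / f = 3.0000e+08 / 7.1735e+08 = 0.4182059 m
d = 0.59700 * 0.4182059 = 0.2497 m

0.2497 m


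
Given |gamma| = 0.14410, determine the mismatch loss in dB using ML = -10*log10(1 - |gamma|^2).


ML = -10 * log10(1 - 0.14410^2) = -10 * log10(0.97923519) = 0.09113 dB

0.09113 dB


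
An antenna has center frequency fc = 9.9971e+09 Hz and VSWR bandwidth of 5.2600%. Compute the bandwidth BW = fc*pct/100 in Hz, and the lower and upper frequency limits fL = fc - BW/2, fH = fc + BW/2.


BW = 9.9971e+09 * 5.2600/100 = 5.258475e+08 Hz
fL = 9.9971e+09 - 5.258475e+08/2 = 9.734e+09 Hz
fH = 9.9971e+09 + 5.258475e+08/2 = 1.026e+10 Hz

BW=5.258e+08 Hz, fL=9.734e+09 Hz, fH=1.026e+10 Hz


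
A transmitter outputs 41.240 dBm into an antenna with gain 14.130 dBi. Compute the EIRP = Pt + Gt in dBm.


EIRP = Pt + Gt = 41.240 + 14.130 = 55.37 dBm

55.37 dBm


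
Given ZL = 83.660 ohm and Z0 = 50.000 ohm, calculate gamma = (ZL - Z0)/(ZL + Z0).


gamma = (83.660 - 50.000) / (83.660 + 50.000) = 0.2518

0.2518


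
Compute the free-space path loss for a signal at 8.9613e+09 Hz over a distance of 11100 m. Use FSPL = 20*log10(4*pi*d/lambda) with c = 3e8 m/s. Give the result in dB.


lambda = c / f = 3.0000e+08 / 8.9613e+09 = 0.03347729 m
FSPL = 20 * log10(4*pi*11100/0.03347729) = 132.4 dB

132.4 dB


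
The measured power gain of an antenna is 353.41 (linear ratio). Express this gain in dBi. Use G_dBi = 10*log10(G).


G_dBi = 10 * log10(353.41) = 25.48 dBi

25.48 dBi


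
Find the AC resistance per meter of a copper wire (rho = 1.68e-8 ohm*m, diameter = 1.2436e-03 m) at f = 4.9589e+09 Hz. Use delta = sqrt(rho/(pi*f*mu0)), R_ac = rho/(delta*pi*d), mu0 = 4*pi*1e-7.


delta = sqrt(1.68e-8 / (pi * 4.9589e+09 * 4*pi*1e-7)) = 9.263649e-07 m
R_ac = 1.68e-8 / (9.263649e-07 * pi * 1.2436e-03) = 4.642 ohm/m

4.642 ohm/m


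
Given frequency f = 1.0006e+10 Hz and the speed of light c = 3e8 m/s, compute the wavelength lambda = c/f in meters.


lambda = c / f = 3.0000e+08 / 1.0006e+10 = 0.02998 m

0.02998 m


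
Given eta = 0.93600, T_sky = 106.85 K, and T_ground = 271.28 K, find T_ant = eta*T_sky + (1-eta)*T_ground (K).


T_ant = 0.93600 * 106.85 + (1 - 0.93600) * 271.28 = 117.4 K

117.4 K


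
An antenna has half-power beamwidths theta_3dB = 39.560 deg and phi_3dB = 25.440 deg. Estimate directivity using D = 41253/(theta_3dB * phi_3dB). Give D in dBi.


D_linear = 41253 / (39.560 * 25.440) = 40.99040
D_dBi = 10 * log10(40.99040) = 16.13 dBi

16.13 dBi


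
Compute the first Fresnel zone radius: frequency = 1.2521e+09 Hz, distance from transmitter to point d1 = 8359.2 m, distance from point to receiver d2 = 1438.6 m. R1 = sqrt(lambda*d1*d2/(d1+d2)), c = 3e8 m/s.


lambda = c / f = 3.0000e+08 / 1.2521e+09 = 0.2395975 m
R1 = sqrt(0.2395975 * 8359.2 * 1438.6 / (8359.2 + 1438.6)) = 17.15 m

17.15 m


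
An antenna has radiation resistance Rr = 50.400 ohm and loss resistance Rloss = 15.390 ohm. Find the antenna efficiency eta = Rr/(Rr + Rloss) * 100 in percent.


eta = 50.400 / (50.400 + 15.390) * 100 = 76.61%

76.61%


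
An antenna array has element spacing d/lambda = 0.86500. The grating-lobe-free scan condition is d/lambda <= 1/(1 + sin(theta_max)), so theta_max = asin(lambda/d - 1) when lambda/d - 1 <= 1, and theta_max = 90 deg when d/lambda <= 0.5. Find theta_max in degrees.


lambda/d - 1 = 1/0.86500 - 1 = 0.1560694
theta_max = asin(0.1560694) = 8.979 deg

8.979 deg


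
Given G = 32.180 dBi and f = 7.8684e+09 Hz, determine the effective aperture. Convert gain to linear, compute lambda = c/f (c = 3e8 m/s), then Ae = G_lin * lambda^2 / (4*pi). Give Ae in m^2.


lambda = c / f = 3.0000e+08 / 7.8684e+09 = 0.03812719 m
G_linear = 10^(32.180/10) = 1651.962
Ae = G_linear * lambda^2 / (4*pi) = 1651.962 * 0.03812719^2 / (4*pi) = 0.1911 m^2

0.1911 m^2


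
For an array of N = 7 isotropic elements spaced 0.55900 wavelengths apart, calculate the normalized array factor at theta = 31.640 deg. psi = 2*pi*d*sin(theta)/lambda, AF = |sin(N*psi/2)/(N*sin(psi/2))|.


psi = 2*pi*0.55900*sin(31.640 deg) = 1.842484 rad
AF = |sin(7*1.842484/2) / (7*sin(1.842484/2))| = 0.02956

0.02956


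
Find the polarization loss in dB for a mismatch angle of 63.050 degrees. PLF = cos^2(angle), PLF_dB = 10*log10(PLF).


PLF_linear = cos^2(63.050 deg) = 0.2054018
PLF_dB = 10 * log10(0.2054018) = -6.874 dB

-6.874 dB


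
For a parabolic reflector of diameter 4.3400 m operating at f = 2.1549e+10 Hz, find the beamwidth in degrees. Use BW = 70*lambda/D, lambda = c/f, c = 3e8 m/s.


lambda = c / f = 3.0000e+08 / 2.1549e+10 = 0.01392176 m
BW = 70 * 0.01392176 / 4.3400 = 0.2245 deg

0.2245 deg


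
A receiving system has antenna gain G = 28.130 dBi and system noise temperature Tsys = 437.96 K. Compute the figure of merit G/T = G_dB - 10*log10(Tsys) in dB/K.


G/T = 28.130 - 10*log10(437.96) = 28.130 - 26.41434 = 1.716 dB/K

1.716 dB/K


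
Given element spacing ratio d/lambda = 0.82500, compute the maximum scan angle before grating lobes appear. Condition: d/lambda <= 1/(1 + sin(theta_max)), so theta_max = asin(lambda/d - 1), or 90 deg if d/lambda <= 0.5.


lambda/d - 1 = 1/0.82500 - 1 = 0.2121212
theta_max = asin(0.2121212) = 12.25 deg

12.25 deg


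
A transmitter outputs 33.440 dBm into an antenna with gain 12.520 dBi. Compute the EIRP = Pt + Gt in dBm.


EIRP = Pt + Gt = 33.440 + 12.520 = 45.96 dBm

45.96 dBm


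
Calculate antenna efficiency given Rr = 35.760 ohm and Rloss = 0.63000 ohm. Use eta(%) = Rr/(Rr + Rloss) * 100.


eta = 35.760 / (35.760 + 0.63000) * 100 = 98.27%

98.27%


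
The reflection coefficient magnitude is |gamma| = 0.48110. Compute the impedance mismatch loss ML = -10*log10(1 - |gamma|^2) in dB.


ML = -10 * log10(1 - 0.48110^2) = -10 * log10(0.76854279) = 1.143 dB

1.143 dB


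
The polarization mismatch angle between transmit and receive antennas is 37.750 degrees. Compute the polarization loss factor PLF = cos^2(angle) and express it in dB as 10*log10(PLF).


PLF_linear = cos^2(37.750 deg) = 0.6251900
PLF_dB = 10 * log10(0.6251900) = -2.040 dB

-2.040 dB


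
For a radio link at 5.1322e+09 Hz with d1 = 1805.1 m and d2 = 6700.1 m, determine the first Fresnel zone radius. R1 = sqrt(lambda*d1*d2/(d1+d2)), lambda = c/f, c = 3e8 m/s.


lambda = c / f = 3.0000e+08 / 5.1322e+09 = 0.05845446 m
R1 = sqrt(0.05845446 * 1805.1 * 6700.1 / (1805.1 + 6700.1)) = 9.117 m

9.117 m


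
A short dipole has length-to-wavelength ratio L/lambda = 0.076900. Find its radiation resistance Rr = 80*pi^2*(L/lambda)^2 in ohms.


Rr = 80 * pi^2 * (0.076900)^2 = 80 * 9.869604 * 5.913610e-03 = 4.669 ohm

4.669 ohm


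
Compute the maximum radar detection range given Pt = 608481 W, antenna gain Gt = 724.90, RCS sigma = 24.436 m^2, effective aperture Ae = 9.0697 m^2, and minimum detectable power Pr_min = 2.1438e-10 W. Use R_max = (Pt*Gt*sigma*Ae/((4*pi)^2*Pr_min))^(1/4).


R^4 = 608481*724.90*24.436*9.0697 / ((4*pi)^2 * 2.1438e-10) = 2.887647e+18
R_max = 2.887647e+18^0.25 = 41223 m

41223 m


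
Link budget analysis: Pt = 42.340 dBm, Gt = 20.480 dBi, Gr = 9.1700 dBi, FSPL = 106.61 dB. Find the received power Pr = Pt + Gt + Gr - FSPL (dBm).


Pr = 42.340 + 20.480 + 9.1700 - 106.61 = -34.62 dBm

-34.62 dBm


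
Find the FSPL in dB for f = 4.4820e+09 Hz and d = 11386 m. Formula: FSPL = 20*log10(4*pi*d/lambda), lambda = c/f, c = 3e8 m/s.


lambda = c / f = 3.0000e+08 / 4.4820e+09 = 0.06693440 m
FSPL = 20 * log10(4*pi*11386/0.06693440) = 126.6 dB

126.6 dB


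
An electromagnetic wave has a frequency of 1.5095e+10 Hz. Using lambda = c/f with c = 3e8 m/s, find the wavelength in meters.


lambda = c / f = 3.0000e+08 / 1.5095e+10 = 0.01987 m

0.01987 m


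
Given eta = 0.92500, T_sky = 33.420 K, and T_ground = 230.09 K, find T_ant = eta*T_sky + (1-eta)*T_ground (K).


T_ant = 0.92500 * 33.420 + (1 - 0.92500) * 230.09 = 48.17 K

48.17 K


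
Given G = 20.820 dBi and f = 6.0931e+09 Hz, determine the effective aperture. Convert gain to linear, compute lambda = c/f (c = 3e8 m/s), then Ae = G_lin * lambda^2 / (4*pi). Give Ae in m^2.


lambda = c / f = 3.0000e+08 / 6.0931e+09 = 0.04923602 m
G_linear = 10^(20.820/10) = 120.7814
Ae = G_linear * lambda^2 / (4*pi) = 120.7814 * 0.04923602^2 / (4*pi) = 0.02330 m^2

0.02330 m^2


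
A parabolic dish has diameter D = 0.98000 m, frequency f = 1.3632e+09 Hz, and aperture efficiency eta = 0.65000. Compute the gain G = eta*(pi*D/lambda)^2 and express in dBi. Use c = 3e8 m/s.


lambda = c / f = 3.0000e+08 / 1.3632e+09 = 0.2200704 m
G_linear = 0.65000 * (pi * 0.98000 / 0.2200704)^2 = 127.2161
G_dBi = 10 * log10(127.2161) = 21.05 dBi

21.05 dBi


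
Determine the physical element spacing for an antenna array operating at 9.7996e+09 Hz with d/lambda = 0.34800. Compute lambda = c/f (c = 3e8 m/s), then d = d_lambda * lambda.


lambda = c / f = 3.0000e+08 / 9.7996e+09 = 0.03061349 m
d = 0.34800 * 0.03061349 = 0.01065 m

0.01065 m


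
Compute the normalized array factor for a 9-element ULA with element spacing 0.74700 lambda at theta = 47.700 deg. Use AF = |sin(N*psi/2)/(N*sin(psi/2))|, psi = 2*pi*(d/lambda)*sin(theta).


psi = 2*pi*0.74700*sin(47.700 deg) = 3.471488 rad
AF = |sin(9*3.471488/2) / (9*sin(3.471488/2))| = 9.705e-03

9.705e-03


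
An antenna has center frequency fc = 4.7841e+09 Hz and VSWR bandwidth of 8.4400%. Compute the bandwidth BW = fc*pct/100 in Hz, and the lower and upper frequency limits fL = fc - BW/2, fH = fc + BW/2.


BW = 4.7841e+09 * 8.4400/100 = 4.037780e+08 Hz
fL = 4.7841e+09 - 4.037780e+08/2 = 4.582e+09 Hz
fH = 4.7841e+09 + 4.037780e+08/2 = 4.986e+09 Hz

BW=4.038e+08 Hz, fL=4.582e+09 Hz, fH=4.986e+09 Hz


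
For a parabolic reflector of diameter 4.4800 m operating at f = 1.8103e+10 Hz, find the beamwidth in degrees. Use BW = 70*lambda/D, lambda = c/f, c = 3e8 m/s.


lambda = c / f = 3.0000e+08 / 1.8103e+10 = 0.01657184 m
BW = 70 * 0.01657184 / 4.4800 = 0.2589 deg

0.2589 deg


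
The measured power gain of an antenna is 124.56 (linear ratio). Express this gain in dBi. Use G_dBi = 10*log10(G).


G_dBi = 10 * log10(124.56) = 20.95 dBi

20.95 dBi


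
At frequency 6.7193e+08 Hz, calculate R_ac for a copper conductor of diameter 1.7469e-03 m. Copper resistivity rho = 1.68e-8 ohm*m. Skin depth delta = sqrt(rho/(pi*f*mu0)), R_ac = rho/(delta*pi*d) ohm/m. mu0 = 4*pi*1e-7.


delta = sqrt(1.68e-8 / (pi * 6.7193e+08 * 4*pi*1e-7)) = 2.516592e-06 m
R_ac = 1.68e-8 / (2.516592e-06 * pi * 1.7469e-03) = 1.216 ohm/m

1.216 ohm/m


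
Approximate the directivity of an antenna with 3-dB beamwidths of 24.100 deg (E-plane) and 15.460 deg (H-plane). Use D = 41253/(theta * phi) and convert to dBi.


D_linear = 41253 / (24.100 * 15.460) = 110.7207
D_dBi = 10 * log10(110.7207) = 20.44 dBi

20.44 dBi


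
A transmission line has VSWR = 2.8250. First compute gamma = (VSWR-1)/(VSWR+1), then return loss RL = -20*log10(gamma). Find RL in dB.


gamma = (2.8250 - 1) / (2.8250 + 1) = 0.4771242
RL = -20 * log10(0.4771242) = 6.427 dB

6.427 dB


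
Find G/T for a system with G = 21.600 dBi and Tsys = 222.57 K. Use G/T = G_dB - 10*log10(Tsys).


G/T = 21.600 - 10*log10(222.57) = 21.600 - 23.47467 = -1.875 dB/K

-1.875 dB/K


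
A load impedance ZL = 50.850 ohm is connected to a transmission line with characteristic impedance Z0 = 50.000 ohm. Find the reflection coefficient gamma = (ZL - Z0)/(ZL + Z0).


gamma = (50.850 - 50.000) / (50.850 + 50.000) = 8.428e-03

8.428e-03


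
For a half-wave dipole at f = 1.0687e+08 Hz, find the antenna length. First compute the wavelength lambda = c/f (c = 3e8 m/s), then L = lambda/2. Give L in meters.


lambda = c / f = 3.0000e+08 / 1.0687e+08 = 2.807149 m
L = lambda / 2 = 2.807149 / 2 = 1.404 m

1.404 m


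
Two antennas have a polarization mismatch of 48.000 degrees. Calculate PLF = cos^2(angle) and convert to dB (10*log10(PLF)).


PLF_linear = cos^2(48.000 deg) = 0.4477358
PLF_dB = 10 * log10(0.4477358) = -3.490 dB

-3.490 dB


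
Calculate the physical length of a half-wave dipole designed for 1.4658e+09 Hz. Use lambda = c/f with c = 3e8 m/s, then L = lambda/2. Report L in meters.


lambda = c / f = 3.0000e+08 / 1.4658e+09 = 0.2046664 m
L = lambda / 2 = 0.2046664 / 2 = 0.1023 m

0.1023 m


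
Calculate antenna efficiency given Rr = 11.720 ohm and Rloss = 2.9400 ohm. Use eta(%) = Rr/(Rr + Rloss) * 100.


eta = 11.720 / (11.720 + 2.9400) * 100 = 79.95%

79.95%


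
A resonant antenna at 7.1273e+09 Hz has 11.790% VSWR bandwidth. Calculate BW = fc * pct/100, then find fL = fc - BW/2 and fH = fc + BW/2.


BW = 7.1273e+09 * 11.790/100 = 8.403087e+08 Hz
fL = 7.1273e+09 - 8.403087e+08/2 = 6.707e+09 Hz
fH = 7.1273e+09 + 8.403087e+08/2 = 7.547e+09 Hz

BW=8.403e+08 Hz, fL=6.707e+09 Hz, fH=7.547e+09 Hz


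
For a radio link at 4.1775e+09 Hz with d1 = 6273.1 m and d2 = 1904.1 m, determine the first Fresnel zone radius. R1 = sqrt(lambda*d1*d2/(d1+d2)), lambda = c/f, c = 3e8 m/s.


lambda = c / f = 3.0000e+08 / 4.1775e+09 = 0.07181329 m
R1 = sqrt(0.07181329 * 6273.1 * 1904.1 / (6273.1 + 1904.1)) = 10.24 m

10.24 m


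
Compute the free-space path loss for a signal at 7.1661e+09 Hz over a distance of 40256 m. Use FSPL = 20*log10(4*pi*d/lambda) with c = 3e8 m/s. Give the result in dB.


lambda = c / f = 3.0000e+08 / 7.1661e+09 = 0.04186378 m
FSPL = 20 * log10(4*pi*40256/0.04186378) = 141.6 dB

141.6 dB


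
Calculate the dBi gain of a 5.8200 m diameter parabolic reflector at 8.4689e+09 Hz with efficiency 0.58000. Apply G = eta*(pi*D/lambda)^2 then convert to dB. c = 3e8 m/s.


lambda = c / f = 3.0000e+08 / 8.4689e+09 = 0.03542373 m
G_linear = 0.58000 * (pi * 5.8200 / 0.03542373)^2 = 154520.2
G_dBi = 10 * log10(154520.2) = 51.89 dBi

51.89 dBi


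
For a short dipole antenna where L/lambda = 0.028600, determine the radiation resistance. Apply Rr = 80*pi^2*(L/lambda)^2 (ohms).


Rr = 80 * pi^2 * (0.028600)^2 = 80 * 9.869604 * 8.179600e-04 = 0.6458 ohm

0.6458 ohm


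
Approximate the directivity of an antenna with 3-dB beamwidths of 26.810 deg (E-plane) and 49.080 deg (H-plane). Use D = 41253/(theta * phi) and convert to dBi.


D_linear = 41253 / (26.810 * 49.080) = 31.35120
D_dBi = 10 * log10(31.35120) = 14.96 dBi

14.96 dBi


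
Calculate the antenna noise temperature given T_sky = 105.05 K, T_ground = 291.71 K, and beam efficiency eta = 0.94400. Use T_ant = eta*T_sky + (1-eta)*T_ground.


T_ant = 0.94400 * 105.05 + (1 - 0.94400) * 291.71 = 115.5 K

115.5 K


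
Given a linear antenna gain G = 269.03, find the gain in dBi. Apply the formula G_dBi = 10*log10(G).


G_dBi = 10 * log10(269.03) = 24.30 dBi

24.30 dBi


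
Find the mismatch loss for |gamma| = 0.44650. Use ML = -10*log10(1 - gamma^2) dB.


ML = -10 * log10(1 - 0.44650^2) = -10 * log10(0.80063775) = 0.9656 dB

0.9656 dB


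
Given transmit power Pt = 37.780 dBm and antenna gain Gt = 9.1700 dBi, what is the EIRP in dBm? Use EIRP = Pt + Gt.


EIRP = Pt + Gt = 37.780 + 9.1700 = 46.95 dBm

46.95 dBm


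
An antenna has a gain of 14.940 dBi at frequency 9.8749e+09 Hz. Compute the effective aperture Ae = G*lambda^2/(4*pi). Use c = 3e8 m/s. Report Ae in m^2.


lambda = c / f = 3.0000e+08 / 9.8749e+09 = 0.03038005 m
G_linear = 10^(14.940/10) = 31.18890
Ae = G_linear * lambda^2 / (4*pi) = 31.18890 * 0.03038005^2 / (4*pi) = 2.291e-03 m^2

2.291e-03 m^2


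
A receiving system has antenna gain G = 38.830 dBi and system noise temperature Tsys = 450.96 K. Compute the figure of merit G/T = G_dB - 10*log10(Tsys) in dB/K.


G/T = 38.830 - 10*log10(450.96) = 38.830 - 26.54138 = 12.29 dB/K

12.29 dB/K


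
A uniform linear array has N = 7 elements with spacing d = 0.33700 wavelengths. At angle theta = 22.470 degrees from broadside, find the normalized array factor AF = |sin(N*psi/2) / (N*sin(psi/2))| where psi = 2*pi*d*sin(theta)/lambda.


psi = 2*pi*0.33700*sin(22.470 deg) = 0.8092823 rad
AF = |sin(7*0.8092823/2) / (7*sin(0.8092823/2))| = 0.1104

0.1104


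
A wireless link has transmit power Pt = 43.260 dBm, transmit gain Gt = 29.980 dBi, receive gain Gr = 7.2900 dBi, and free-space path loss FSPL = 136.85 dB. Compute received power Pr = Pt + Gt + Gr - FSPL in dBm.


Pr = 43.260 + 29.980 + 7.2900 - 136.85 = -56.32 dBm

-56.32 dBm


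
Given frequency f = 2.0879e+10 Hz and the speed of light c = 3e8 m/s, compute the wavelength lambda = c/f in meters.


lambda = c / f = 3.0000e+08 / 2.0879e+10 = 0.01437 m

0.01437 m


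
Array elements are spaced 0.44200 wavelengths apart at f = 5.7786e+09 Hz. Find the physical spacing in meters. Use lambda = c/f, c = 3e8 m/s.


lambda = c / f = 3.0000e+08 / 5.7786e+09 = 0.05191569 m
d = 0.44200 * 0.05191569 = 0.02295 m

0.02295 m


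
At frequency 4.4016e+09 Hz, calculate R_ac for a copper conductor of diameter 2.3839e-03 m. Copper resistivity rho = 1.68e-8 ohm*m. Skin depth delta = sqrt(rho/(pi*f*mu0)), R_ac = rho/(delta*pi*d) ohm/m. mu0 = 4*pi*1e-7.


delta = sqrt(1.68e-8 / (pi * 4.4016e+09 * 4*pi*1e-7)) = 9.832625e-07 m
R_ac = 1.68e-8 / (9.832625e-07 * pi * 2.3839e-03) = 2.281 ohm/m

2.281 ohm/m


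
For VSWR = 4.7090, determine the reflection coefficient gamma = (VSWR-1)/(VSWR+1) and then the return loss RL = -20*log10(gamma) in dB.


gamma = (4.7090 - 1) / (4.7090 + 1) = 0.6496760
RL = -20 * log10(0.6496760) = 3.746 dB

3.746 dB


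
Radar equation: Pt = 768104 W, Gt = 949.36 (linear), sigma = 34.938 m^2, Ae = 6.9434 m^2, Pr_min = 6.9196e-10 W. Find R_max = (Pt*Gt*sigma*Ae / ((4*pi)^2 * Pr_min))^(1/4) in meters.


R^4 = 768104*949.36*34.938*6.9434 / ((4*pi)^2 * 6.9196e-10) = 1.618902e+18
R_max = 1.618902e+18^0.25 = 35670 m

35670 m


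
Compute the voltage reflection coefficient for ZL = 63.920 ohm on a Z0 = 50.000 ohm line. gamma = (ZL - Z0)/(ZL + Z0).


gamma = (63.920 - 50.000) / (63.920 + 50.000) = 0.1222

0.1222


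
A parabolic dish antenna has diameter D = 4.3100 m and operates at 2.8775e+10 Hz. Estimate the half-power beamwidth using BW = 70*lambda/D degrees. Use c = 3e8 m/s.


lambda = c / f = 3.0000e+08 / 2.8775e+10 = 0.01042572 m
BW = 70 * 0.01042572 / 4.3100 = 0.1693 deg

0.1693 deg


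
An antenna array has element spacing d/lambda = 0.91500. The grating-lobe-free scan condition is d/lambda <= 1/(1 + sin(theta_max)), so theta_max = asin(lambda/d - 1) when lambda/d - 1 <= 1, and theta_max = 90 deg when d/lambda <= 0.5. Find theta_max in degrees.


lambda/d - 1 = 1/0.91500 - 1 = 0.09289617
theta_max = asin(0.09289617) = 5.330 deg

5.330 deg


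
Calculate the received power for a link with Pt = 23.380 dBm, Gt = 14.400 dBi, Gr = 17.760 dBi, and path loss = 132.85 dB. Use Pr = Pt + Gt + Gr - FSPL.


Pr = 23.380 + 14.400 + 17.760 - 132.85 = -77.31 dBm

-77.31 dBm


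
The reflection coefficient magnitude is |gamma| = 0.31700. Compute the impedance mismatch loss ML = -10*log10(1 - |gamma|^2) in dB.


ML = -10 * log10(1 - 0.31700^2) = -10 * log10(0.899511) = 0.4599 dB

0.4599 dB


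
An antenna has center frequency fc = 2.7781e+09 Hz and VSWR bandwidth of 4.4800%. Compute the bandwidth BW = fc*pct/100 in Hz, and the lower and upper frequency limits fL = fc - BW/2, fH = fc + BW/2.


BW = 2.7781e+09 * 4.4800/100 = 1.244589e+08 Hz
fL = 2.7781e+09 - 1.244589e+08/2 = 2.716e+09 Hz
fH = 2.7781e+09 + 1.244589e+08/2 = 2.840e+09 Hz

BW=1.245e+08 Hz, fL=2.716e+09 Hz, fH=2.840e+09 Hz


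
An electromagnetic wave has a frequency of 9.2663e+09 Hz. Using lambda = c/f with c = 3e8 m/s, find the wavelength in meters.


lambda = c / f = 3.0000e+08 / 9.2663e+09 = 0.03238 m

0.03238 m


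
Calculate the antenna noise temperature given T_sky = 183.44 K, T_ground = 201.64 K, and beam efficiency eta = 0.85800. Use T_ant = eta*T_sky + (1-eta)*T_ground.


T_ant = 0.85800 * 183.44 + (1 - 0.85800) * 201.64 = 186.0 K

186.0 K


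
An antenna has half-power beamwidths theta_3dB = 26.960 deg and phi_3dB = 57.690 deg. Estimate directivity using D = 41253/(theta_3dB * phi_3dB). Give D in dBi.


D_linear = 41253 / (26.960 * 57.690) = 26.52376
D_dBi = 10 * log10(26.52376) = 14.24 dBi

14.24 dBi


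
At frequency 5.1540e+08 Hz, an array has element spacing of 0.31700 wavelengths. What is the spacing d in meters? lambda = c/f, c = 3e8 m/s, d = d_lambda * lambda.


lambda = c / f = 3.0000e+08 / 5.1540e+08 = 0.5820722 m
d = 0.31700 * 0.5820722 = 0.1845 m

0.1845 m


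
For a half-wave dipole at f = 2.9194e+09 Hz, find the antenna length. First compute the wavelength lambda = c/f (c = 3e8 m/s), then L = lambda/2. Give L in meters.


lambda = c / f = 3.0000e+08 / 2.9194e+09 = 0.1027608 m
L = lambda / 2 = 0.1027608 / 2 = 0.05138 m

0.05138 m


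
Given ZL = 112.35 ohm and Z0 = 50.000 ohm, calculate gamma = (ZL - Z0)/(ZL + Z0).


gamma = (112.35 - 50.000) / (112.35 + 50.000) = 0.3840

0.3840


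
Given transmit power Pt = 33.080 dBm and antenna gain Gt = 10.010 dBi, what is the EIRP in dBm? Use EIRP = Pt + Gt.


EIRP = Pt + Gt = 33.080 + 10.010 = 43.09 dBm

43.09 dBm


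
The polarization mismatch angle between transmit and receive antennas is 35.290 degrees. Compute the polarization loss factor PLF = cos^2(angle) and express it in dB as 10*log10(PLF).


PLF_linear = cos^2(35.290 deg) = 0.6662452
PLF_dB = 10 * log10(0.6662452) = -1.764 dB

-1.764 dB


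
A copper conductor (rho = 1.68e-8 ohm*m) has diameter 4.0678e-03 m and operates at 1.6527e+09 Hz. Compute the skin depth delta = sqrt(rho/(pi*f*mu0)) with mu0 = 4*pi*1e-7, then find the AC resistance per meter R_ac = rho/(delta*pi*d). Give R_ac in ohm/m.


delta = sqrt(1.68e-8 / (pi * 1.6527e+09 * 4*pi*1e-7)) = 1.604641e-06 m
R_ac = 1.68e-8 / (1.604641e-06 * pi * 4.0678e-03) = 0.8193 ohm/m

0.8193 ohm/m


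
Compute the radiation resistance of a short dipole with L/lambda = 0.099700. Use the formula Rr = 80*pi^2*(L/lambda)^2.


Rr = 80 * pi^2 * (0.099700)^2 = 80 * 9.869604 * 9.940090e-03 = 7.848 ohm

7.848 ohm


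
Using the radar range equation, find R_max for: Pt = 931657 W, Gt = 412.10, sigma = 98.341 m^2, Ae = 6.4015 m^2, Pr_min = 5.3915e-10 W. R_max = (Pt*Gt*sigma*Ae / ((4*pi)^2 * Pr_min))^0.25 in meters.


R^4 = 931657*412.10*98.341*6.4015 / ((4*pi)^2 * 5.3915e-10) = 2.838871e+18
R_max = 2.838871e+18^0.25 = 41047 m

41047 m


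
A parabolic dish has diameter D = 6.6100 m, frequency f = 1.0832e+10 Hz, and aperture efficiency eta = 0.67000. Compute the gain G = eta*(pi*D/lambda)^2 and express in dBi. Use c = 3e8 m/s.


lambda = c / f = 3.0000e+08 / 1.0832e+10 = 0.02769572 m
G_linear = 0.67000 * (pi * 6.6100 / 0.02769572)^2 = 376662.3
G_dBi = 10 * log10(376662.3) = 55.76 dBi

55.76 dBi


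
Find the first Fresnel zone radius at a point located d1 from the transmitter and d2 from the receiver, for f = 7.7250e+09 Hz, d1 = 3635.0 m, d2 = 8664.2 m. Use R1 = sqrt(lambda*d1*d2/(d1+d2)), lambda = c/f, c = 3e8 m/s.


lambda = c / f = 3.0000e+08 / 7.7250e+09 = 0.03883495 m
R1 = sqrt(0.03883495 * 3635.0 * 8664.2 / (3635.0 + 8664.2)) = 9.972 m

9.972 m


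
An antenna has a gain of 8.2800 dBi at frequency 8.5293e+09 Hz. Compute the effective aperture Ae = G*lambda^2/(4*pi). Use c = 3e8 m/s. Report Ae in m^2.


lambda = c / f = 3.0000e+08 / 8.5293e+09 = 0.03517287 m
G_linear = 10^(8.2800/10) = 6.729767
Ae = G_linear * lambda^2 / (4*pi) = 6.729767 * 0.03517287^2 / (4*pi) = 6.625e-04 m^2

6.625e-04 m^2


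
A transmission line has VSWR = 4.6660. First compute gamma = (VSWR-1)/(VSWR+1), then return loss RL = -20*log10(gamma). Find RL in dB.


gamma = (4.6660 - 1) / (4.6660 + 1) = 0.6470173
RL = -20 * log10(0.6470173) = 3.782 dB

3.782 dB


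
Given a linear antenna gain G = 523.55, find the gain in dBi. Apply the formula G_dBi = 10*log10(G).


G_dBi = 10 * log10(523.55) = 27.19 dBi

27.19 dBi


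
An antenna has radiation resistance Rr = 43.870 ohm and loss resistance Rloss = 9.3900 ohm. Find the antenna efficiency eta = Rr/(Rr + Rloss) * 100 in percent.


eta = 43.870 / (43.870 + 9.3900) * 100 = 82.37%

82.37%


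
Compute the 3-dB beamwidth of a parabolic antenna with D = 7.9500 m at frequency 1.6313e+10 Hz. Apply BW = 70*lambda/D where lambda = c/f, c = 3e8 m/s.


lambda = c / f = 3.0000e+08 / 1.6313e+10 = 0.01839024 m
BW = 70 * 0.01839024 / 7.9500 = 0.1619 deg

0.1619 deg


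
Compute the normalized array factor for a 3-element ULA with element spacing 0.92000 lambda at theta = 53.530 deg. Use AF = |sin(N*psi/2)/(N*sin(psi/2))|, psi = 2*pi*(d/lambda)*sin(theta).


psi = 2*pi*0.92000*sin(53.530 deg) = 4.648519 rad
AF = |sin(3*4.648519/2) / (3*sin(4.648519/2))| = 0.2908

0.2908


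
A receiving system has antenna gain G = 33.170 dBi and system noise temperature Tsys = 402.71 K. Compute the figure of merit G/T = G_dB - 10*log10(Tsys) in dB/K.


G/T = 33.170 - 10*log10(402.71) = 33.170 - 26.04992 = 7.120 dB/K

7.120 dB/K


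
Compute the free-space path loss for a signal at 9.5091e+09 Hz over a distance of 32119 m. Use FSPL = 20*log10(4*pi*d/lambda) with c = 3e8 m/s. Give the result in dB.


lambda = c / f = 3.0000e+08 / 9.5091e+09 = 0.03154873 m
FSPL = 20 * log10(4*pi*32119/0.03154873) = 142.1 dB

142.1 dB


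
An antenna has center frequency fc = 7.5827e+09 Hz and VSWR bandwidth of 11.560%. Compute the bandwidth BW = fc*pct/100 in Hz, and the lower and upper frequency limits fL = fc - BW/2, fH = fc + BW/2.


BW = 7.5827e+09 * 11.560/100 = 8.765601e+08 Hz
fL = 7.5827e+09 - 8.765601e+08/2 = 7.144e+09 Hz
fH = 7.5827e+09 + 8.765601e+08/2 = 8.021e+09 Hz

BW=8.766e+08 Hz, fL=7.144e+09 Hz, fH=8.021e+09 Hz


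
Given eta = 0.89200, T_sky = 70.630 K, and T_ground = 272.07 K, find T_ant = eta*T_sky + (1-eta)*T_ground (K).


T_ant = 0.89200 * 70.630 + (1 - 0.89200) * 272.07 = 92.39 K

92.39 K


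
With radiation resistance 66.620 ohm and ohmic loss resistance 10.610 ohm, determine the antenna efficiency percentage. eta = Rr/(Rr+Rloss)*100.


eta = 66.620 / (66.620 + 10.610) * 100 = 86.26%

86.26%


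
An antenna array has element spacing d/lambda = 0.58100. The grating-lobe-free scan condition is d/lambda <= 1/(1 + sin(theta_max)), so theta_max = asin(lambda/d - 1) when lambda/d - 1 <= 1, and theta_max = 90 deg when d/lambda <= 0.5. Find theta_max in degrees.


lambda/d - 1 = 1/0.58100 - 1 = 0.7211704
theta_max = asin(0.7211704) = 46.15 deg

46.15 deg


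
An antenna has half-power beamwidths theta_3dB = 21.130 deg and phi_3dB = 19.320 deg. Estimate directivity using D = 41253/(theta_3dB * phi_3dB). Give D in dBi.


D_linear = 41253 / (21.130 * 19.320) = 101.0529
D_dBi = 10 * log10(101.0529) = 20.05 dBi

20.05 dBi


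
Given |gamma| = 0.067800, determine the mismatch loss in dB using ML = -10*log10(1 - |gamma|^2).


ML = -10 * log10(1 - 0.067800^2) = -10 * log10(0.99540316) = 0.02001 dB

0.02001 dB


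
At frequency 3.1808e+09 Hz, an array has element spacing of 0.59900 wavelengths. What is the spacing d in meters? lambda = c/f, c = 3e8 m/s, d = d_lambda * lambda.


lambda = c / f = 3.0000e+08 / 3.1808e+09 = 0.09431590 m
d = 0.59900 * 0.09431590 = 0.05650 m

0.05650 m


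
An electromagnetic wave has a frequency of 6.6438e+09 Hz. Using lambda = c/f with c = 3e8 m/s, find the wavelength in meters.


lambda = c / f = 3.0000e+08 / 6.6438e+09 = 0.04515 m

0.04515 m


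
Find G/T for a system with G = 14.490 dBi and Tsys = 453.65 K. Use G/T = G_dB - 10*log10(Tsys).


G/T = 14.490 - 10*log10(453.65) = 14.490 - 26.56721 = -12.08 dB/K

-12.08 dB/K


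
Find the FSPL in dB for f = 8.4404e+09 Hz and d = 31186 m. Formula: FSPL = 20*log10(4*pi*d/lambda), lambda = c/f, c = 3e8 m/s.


lambda = c / f = 3.0000e+08 / 8.4404e+09 = 0.03554334 m
FSPL = 20 * log10(4*pi*31186/0.03554334) = 140.8 dB

140.8 dB


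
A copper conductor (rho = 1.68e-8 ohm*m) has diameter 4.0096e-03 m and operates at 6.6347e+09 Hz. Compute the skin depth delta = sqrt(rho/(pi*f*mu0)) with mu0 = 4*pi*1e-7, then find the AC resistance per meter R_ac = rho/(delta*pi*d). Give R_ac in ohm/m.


delta = sqrt(1.68e-8 / (pi * 6.6347e+09 * 4*pi*1e-7)) = 8.008739e-07 m
R_ac = 1.68e-8 / (8.008739e-07 * pi * 4.0096e-03) = 1.665 ohm/m

1.665 ohm/m


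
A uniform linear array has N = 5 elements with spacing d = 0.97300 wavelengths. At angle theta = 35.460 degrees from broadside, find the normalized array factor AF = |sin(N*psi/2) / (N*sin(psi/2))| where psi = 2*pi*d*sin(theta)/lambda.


psi = 2*pi*0.97300*sin(35.460 deg) = 3.546675 rad
AF = |sin(5*3.546675/2) / (5*sin(3.546675/2))| = 0.1081

0.1081


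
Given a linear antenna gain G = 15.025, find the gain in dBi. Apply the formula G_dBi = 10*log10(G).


G_dBi = 10 * log10(15.025) = 11.77 dBi

11.77 dBi


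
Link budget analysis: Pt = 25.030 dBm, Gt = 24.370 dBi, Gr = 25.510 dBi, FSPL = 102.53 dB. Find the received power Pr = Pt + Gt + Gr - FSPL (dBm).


Pr = 25.030 + 24.370 + 25.510 - 102.53 = -27.62 dBm

-27.62 dBm


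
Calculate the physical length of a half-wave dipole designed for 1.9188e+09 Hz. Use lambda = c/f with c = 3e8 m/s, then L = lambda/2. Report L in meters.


lambda = c / f = 3.0000e+08 / 1.9188e+09 = 0.1563477 m
L = lambda / 2 = 0.1563477 / 2 = 0.07817 m

0.07817 m


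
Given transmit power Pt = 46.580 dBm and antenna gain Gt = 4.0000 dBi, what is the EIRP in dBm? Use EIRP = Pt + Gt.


EIRP = Pt + Gt = 46.580 + 4.0000 = 50.58 dBm

50.58 dBm


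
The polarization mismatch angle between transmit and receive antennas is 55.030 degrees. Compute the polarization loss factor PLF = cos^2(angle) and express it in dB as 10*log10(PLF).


PLF_linear = cos^2(55.030 deg) = 0.3284980
PLF_dB = 10 * log10(0.3284980) = -4.835 dB

-4.835 dB


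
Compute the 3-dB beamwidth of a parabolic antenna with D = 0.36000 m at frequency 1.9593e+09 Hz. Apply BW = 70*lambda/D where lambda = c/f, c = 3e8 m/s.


lambda = c / f = 3.0000e+08 / 1.9593e+09 = 0.1531159 m
BW = 70 * 0.1531159 / 0.36000 = 29.77 deg

29.77 deg


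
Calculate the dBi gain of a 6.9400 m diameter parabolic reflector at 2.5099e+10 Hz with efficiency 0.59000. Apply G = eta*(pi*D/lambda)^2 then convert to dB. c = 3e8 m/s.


lambda = c / f = 3.0000e+08 / 2.5099e+10 = 0.01195267 m
G_linear = 0.59000 * (pi * 6.9400 / 0.01195267)^2 = 1.963093e+06
G_dBi = 10 * log10(1.963093e+06) = 62.93 dBi

62.93 dBi


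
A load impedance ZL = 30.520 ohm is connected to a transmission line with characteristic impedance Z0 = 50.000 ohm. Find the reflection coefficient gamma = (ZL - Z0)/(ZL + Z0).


gamma = (30.520 - 50.000) / (30.520 + 50.000) = -0.2419

-0.2419


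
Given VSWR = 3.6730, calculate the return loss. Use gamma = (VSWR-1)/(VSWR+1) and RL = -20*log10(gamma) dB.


gamma = (3.6730 - 1) / (3.6730 + 1) = 0.5720094
RL = -20 * log10(0.5720094) = 4.852 dB

4.852 dB


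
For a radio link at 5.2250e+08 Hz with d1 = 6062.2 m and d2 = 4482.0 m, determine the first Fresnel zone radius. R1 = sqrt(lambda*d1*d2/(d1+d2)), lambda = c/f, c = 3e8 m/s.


lambda = c / f = 3.0000e+08 / 5.2250e+08 = 0.5741627 m
R1 = sqrt(0.5741627 * 6062.2 * 4482.0 / (6062.2 + 4482.0)) = 38.46 m

38.46 m


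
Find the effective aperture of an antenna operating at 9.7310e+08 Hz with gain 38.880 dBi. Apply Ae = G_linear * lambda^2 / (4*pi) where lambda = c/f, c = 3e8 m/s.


lambda = c / f = 3.0000e+08 / 9.7310e+08 = 0.3082931 m
G_linear = 10^(38.880/10) = 7726.806
Ae = G_linear * lambda^2 / (4*pi) = 7726.806 * 0.3082931^2 / (4*pi) = 58.44 m^2

58.44 m^2


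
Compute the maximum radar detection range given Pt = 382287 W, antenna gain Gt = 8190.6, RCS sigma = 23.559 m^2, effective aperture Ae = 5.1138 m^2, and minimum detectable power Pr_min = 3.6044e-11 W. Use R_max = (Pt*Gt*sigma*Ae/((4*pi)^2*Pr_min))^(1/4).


R^4 = 382287*8190.6*23.559*5.1138 / ((4*pi)^2 * 3.6044e-11) = 6.627552e+19
R_max = 6.627552e+19^0.25 = 90227 m

90227 m


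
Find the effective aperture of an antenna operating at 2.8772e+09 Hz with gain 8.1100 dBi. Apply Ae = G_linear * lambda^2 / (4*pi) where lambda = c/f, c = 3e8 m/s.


lambda = c / f = 3.0000e+08 / 2.8772e+09 = 0.1042680 m
G_linear = 10^(8.1100/10) = 6.471426
Ae = G_linear * lambda^2 / (4*pi) = 6.471426 * 0.1042680^2 / (4*pi) = 5.599e-03 m^2

5.599e-03 m^2


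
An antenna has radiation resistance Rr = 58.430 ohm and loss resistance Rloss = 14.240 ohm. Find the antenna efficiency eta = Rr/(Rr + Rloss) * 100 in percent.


eta = 58.430 / (58.430 + 14.240) * 100 = 80.40%

80.40%


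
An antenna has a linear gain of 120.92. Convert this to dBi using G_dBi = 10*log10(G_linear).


G_dBi = 10 * log10(120.92) = 20.82 dBi

20.82 dBi


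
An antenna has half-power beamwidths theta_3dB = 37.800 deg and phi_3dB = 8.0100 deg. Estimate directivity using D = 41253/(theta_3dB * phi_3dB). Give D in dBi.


D_linear = 41253 / (37.800 * 8.0100) = 136.2483
D_dBi = 10 * log10(136.2483) = 21.34 dBi

21.34 dBi


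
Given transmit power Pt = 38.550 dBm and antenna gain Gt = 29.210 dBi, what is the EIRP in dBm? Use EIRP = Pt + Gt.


EIRP = Pt + Gt = 38.550 + 29.210 = 67.76 dBm

67.76 dBm


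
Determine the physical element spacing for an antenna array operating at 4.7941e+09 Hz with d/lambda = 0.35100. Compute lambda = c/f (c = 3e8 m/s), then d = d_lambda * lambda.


lambda = c / f = 3.0000e+08 / 4.7941e+09 = 0.06257692 m
d = 0.35100 * 0.06257692 = 0.02196 m

0.02196 m


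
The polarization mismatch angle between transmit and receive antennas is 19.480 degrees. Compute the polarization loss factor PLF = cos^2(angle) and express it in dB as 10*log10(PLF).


PLF_linear = cos^2(19.480 deg) = 0.8887926
PLF_dB = 10 * log10(0.8887926) = -0.5120 dB

-0.5120 dB


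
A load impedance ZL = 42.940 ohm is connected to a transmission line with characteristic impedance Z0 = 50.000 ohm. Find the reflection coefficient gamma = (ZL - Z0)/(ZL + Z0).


gamma = (42.940 - 50.000) / (42.940 + 50.000) = -0.07596

-0.07596
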